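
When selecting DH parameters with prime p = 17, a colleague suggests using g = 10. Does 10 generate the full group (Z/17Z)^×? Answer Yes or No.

Yes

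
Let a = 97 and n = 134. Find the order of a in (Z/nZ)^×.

6

By Lagrange's theorem, ord_134(97) divides φ(134) = φ(2)·φ(67) = 1·66 = 66 = 2 · 3 · 11.
Divisors of 66: 1, 2, 3, 6, 11, 22, 33, 66.
Check 97^d mod 134 for each divisor in increasing order:
97^1 ≡ 97 (mod 134)
97^2 ≡ 29 (mod 134)
97^3 ≡ 133 (mod 134)
97^6 ≡ 1 (mod 134) ✓
So ord_134(97) = 6.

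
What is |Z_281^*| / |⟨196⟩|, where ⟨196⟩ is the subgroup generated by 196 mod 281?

4

The order of 196 must divide φ(281) = 281 − 1 = 280 = 2^3 · 5 · 7.
Divisors of 280: 1, 2, 4, 5, 7, 8, 10, 14, 20, 28, 35, 40, 56, 70, 140, 280.
Check 196^d mod 281 for each divisor in increasing order:
196^1 ≡ 196 (mod 281)
196^2 ≡ 200 (mod 281)
196^4 ≡ 98 (mod 281)
196^5 ≡ 100 (mod 281)
196^7 ≡ 49 (mod 281)
196^8 ≡ 50 (mod 281)
196^10 ≡ 165 (mod 281)
196^14 ≡ 153 (mod 281)
196^20 ≡ 249 (mod 281)
196^28 ≡ 86 (mod 281)
196^35 ≡ 280 (mod 281)
196^40 ≡ 181 (mod 281)
196^56 ≡ 90 (mod 281)
196^70 ≡ 1 (mod 281) ✓
The order of 196 is 70, so the subgroup it generates has 70 elements.
The index is φ(281) / ord(196) = 280 / 70 = 4.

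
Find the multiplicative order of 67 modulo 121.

Since 67 ∈ (Z/121Z)^×, its order divides φ(121) = φ(11^2) = 11·(11−1) = 110 = 2 · 5 · 11.
Divisors of 110: 1, 2, 5, 10, 11, 22, 55, 110.
Test each divisor d:
67^1 ≡ 67 (mod 121)
67^2 ≡ 12 (mod 121)
67^5 ≡ 89 (mod 121)
67^10 ≡ 56 (mod 121)
67^11 ≡ 1 (mod 121) ✓
Hence ord(67) = 11.

11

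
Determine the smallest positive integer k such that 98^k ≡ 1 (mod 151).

Since 98 ∈ (Z/151Z)^×, its order divides φ(151) = 151 − 1 = 150 = 2 · 3 · 5^2.
Divisors of 150: 1, 2, 3, 5, 6, 10, 15, 25, 30, 50, 75, 150.
Test each divisor d:
98^1 ≡ 98
98^2 ≡ 91
98^3 ≡ 9
98^5 ≡ 64
98^6 ≡ 81
98^10 ≡ 19
98^15 ≡ 8
98^25 ≡ 1
Therefore the multiplicative order of 98 modulo 151 is 25.

25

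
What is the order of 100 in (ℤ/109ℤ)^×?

54

By Lagrange's theorem, ord_109(100) divides φ(109) = 109 − 1 = 108 = 2^2 · 3^3.
Divisors of 108: 1, 2, 3, 4, 6, 9, 12, 18, 27, 36, 54, 108.
Check 100^d mod 109 for each divisor in increasing order:
100^1 ≡ 100 (mod 109)
100^2 ≡ 81 (mod 109)
100^3 ≡ 34 (mod 109)
100^4 ≡ 21 (mod 109)
100^6 ≡ 66 (mod 109)
100^9 ≡ 64 (mod 109)
100^12 ≡ 105 (mod 109)
100^18 ≡ 63 (mod 109)
100^27 ≡ 108 (mod 109)
100^36 ≡ 45 (mod 109)
100^54 ≡ 1 (mod 109) ✓
Hence ord(100) = 54.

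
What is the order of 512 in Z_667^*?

By Lagrange's theorem, ord_667(512) divides φ(667) = φ(23·29) = (23−1)·(29−1) = 22·28 = 616 = 2^3 · 7 · 11.
Divisors of 616: 1, 2, 4, 7, 8, 11, 14, 22, 28, 44, 56, 77, 88, 154, 308, 616.
Evaluate successive powers at the divisors of 616:
512^1 ≡ 512
512^2 ≡ 13
512^4 ≡ 169
512^7 ≡ 302
512^8 ≡ 547
512^11 ≡ 346
512^14 ≡ 492
512^22 ≡ 323
512^28 ≡ 610
512^44 ≡ 277
512^56 ≡ 581
512^77 ≡ 162
512^88 ≡ 24
512^154 ≡ 231
512^308 ≡ 1
Hence ord(512) = 308.

308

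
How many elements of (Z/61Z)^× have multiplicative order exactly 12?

4

φ(61) = 61 − 1 = 60 = 2^2 · 3 · 5.
(Z/61Z)^× is cyclic (|G| = 60); a cyclic group of order m has exactly φ(d) elements of each order d | m, and none otherwise.
12 = 2^2 · 3 divides 60, and φ(12) = 4.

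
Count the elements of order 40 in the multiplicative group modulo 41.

φ(41) = 41 − 1 = 40 = 2^3 · 5.
Since (Z/41Z)^× is cyclic of order 40, the number of elements of order d is φ(d) when d | 40 and 0 otherwise.
40 = 2^3 · 5 divides 40, and φ(40) = 16.

16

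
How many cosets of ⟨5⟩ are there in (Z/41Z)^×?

The order of 5 must divide φ(41) = 41 − 1 = 40 = 2^3 · 5.
Divisors of 40: 1, 2, 4, 5, 8, 10, 20, 40.
Test each divisor d:
5^1 ≡ 5 (mod 41)
5^2 ≡ 25 (mod 41)
5^4 ≡ 10 (mod 41)
5^5 ≡ 9 (mod 41)
5^8 ≡ 18 (mod 41)
5^10 ≡ 40 (mod 41)
5^20 ≡ 1 (mod 41) ✓
So ord_41(5) = 20, hence |⟨5⟩| = 20.
Index = |(Z/41Z)^×| / |⟨5⟩| = 40 / 20 = 2.

2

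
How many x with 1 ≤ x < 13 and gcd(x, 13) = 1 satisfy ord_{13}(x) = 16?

φ(13) = 13 − 1 = 12 = 2^2 · 3.
In a cyclic group of order 12, there are φ(d) elements of order d for each divisor d of 12, and zero for non-divisors.
Since 16 ∤ 12, the count is 0.

0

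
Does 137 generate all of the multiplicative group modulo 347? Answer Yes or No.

φ(347) = 347 − 1 = 346 = 2 · 173.
An element g generates (Z/347Z)^× iff g^(346/q) ≢ 1 (mod 347) for each prime q ∈ {2, 173}.
137^173 ≡ 1 (mod 347)  [q = 2: ≡ 1 ✗]
137^2 ≡ 31 (mod 347)  [q = 173: ≢ 1 ✓]
The check at q = 2 fails, so 137 generates a proper subgroup.

No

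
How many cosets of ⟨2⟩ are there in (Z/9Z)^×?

1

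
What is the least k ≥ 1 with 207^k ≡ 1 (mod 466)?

116

By Lagrange's theorem, ord_466(207) divides φ(466) = φ(2)·φ(233) = 1·232 = 232 = 2^3 · 29.
Divisors of 232: 1, 2, 4, 8, 29, 58, 116, 232.
Test each divisor d:
207^1 ≡ 207 (mod 466)
207^2 ≡ 443 (mod 466)
207^4 ≡ 63 (mod 466)
207^8 ≡ 241 (mod 466)
207^29 ≡ 377 (mod 466)
207^58 ≡ 465 (mod 466)
207^116 ≡ 1 (mod 466) ✓
So ord_466(207) = 116.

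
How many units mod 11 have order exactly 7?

0

φ(11) = 11 − 1 = 10 = 2 · 5.
(Z/11Z)^× is cyclic (|G| = 10); a cyclic group of order m has exactly φ(d) elements of each order d | m, and none otherwise.
Here 10 is not a multiple of 7, so there are no elements of order 7.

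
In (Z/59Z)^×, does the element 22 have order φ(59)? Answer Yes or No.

φ(59) = 59 − 1 = 58 = 2 · 29.
An element g generates (Z/59Z)^× iff g^(58/q) ≢ 1 (mod 59) for each prime q ∈ {2, 29}.
22^29 ≡ 1 (mod 59)  [q = 2: ≡ 1 ✗]
22^2 ≡ 12 (mod 59)  [q = 29: ≢ 1 ✓]
Since 22^29 ≡ 1, the order of 22 divides 29 < 58, so 22 is not a primitive root.

No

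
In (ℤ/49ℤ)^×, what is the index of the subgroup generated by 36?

ord(36) | φ(49) = φ(7^2) = 7·(7−1) = 42 = 2 · 3 · 7.
Divisors of 42: 1, 2, 3, 6, 7, 14, 21, 42.
Test each divisor d:
36^1 ≡ 36
36^2 ≡ 22
36^3 ≡ 8
36^6 ≡ 15
36^7 ≡ 1
Thus |⟨36⟩| = ord(36) = 7.
Index = |(Z/49Z)^×| / |⟨36⟩| = 42 / 7 = 6.

6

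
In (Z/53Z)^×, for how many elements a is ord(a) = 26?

12

φ(53) = 53 − 1 = 52 = 2^2 · 13.
Since (Z/53Z)^× is cyclic of order 52, the number of elements of order d is φ(d) when d | 52 and 0 otherwise.
26 = 2 · 13 divides 52, and φ(26) = 12.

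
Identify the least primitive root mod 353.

3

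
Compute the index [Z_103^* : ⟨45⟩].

1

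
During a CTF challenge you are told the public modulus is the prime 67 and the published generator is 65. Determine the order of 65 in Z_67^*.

Since 65 ∈ (Z/67Z)^×, its order divides φ(67) = 67 − 1 = 66 = 2 · 3 · 11.
Divisors of 66: 1, 2, 3, 6, 11, 22, 33, 66.
Evaluate successive powers at the divisors of 66:
65^1 ≡ 65
65^2 ≡ 4
65^3 ≡ 59
65^6 ≡ 64
65^11 ≡ 29
65^22 ≡ 37
65^33 ≡ 1
The smallest such exponent is 33, so the order of 65 is 33.

33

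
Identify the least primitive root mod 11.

φ(11) = 11 − 1 = 10 = 2 · 5.
Test candidates g = 2, 3, … against the prime factors q ∈ {2, 5} of φ(11): g is a generator iff g^(10/q) ≢ 1 for every such q.
g = 2: 2^5 ≡ 10; 2^2 ≡ 4 — none is 1, so 2 is a primitive root.
The smallest primitive root modulo 11 is 2.

2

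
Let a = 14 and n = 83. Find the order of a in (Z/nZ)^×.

82

ord(14) | φ(83) = 83 − 1 = 82 = 2 · 41.
Divisors of 82: 1, 2, 41, 82.
Check 14^d mod 83 for each divisor in increasing order:
14^1 ≡ 14 (mod 83)
14^2 ≡ 30 (mod 83)
14^41 ≡ 82 (mod 83)
14^82 ≡ 1 (mod 83) ✓
Hence ord(14) = 82.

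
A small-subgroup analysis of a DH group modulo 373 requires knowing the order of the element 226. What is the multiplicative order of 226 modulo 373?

The order of 226 must divide φ(373) = 373 − 1 = 372 = 2^2 · 3 · 31.
Divisors of 372: 1, 2, 3, 4, 6, 12, 31, 62, 93, 124, 186, 372.
Check 226^d mod 373 for each divisor in increasing order:
226^1 ≡ 226
226^2 ≡ 348
226^3 ≡ 318
226^4 ≡ 252
226^6 ≡ 41
226^12 ≡ 189
226^31 ≡ 284
226^62 ≡ 88
226^93 ≡ 1
Hence ord(226) = 93.

93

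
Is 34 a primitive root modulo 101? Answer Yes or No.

Yes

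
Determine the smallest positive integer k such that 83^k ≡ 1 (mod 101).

Since 83 ∈ (Z/101Z)^×, its order divides φ(101) = 101 − 1 = 100 = 2^2 · 5^2.
Divisors of 100: 1, 2, 4, 5, 10, 20, 25, 50, 100.
Evaluate successive powers at the divisors of 100:
83^1 ≡ 83 (mod 101)
83^2 ≡ 21 (mod 101)
83^4 ≡ 37 (mod 101)
83^5 ≡ 41 (mod 101)
83^10 ≡ 65 (mod 101)
83^20 ≡ 84 (mod 101)
83^25 ≡ 10 (mod 101)
83^50 ≡ 100 (mod 101)
83^100 ≡ 1 (mod 101) ✓
Therefore the multiplicative order of 83 modulo 101 is 100.

100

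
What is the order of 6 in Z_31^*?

By Lagrange's theorem, ord_31(6) divides φ(31) = 31 − 1 = 30 = 2 · 3 · 5.
Divisors of 30: 1, 2, 3, 5, 6, 10, 15, 30.
Compute 6^d (mod 31) for the divisors d until we hit 1:
6^1 ≡ 6 (mod 31)
6^2 ≡ 5 (mod 31)
6^3 ≡ 30 (mod 31)
6^5 ≡ 26 (mod 31)
6^6 ≡ 1 (mod 31) ✓
Hence ord(6) = 6.

6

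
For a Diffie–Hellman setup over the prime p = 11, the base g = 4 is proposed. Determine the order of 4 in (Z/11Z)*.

5

By Lagrange's theorem, ord_11(4) divides φ(11) = 11 − 1 = 10 = 2 · 5.
Divisors of 10: 1, 2, 5, 10.
Compute 4^d (mod 11) for the divisors d until we hit 1:
4^1 ≡ 4
4^2 ≡ 5
4^5 ≡ 1
Hence ord(4) = 5.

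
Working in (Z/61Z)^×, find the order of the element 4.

30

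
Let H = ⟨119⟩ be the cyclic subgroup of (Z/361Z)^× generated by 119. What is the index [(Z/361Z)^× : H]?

2

By Lagrange's theorem, ord_361(119) divides φ(361) = φ(19^2) = 19·(19−1) = 342 = 2 · 3^2 · 19.
Divisors of 342: 1, 2, 3, 6, 9, 18, 19, 38, 57, 114, 171, 342.
Check 119^d mod 361 for each divisor in increasing order:
119^1 ≡ 119 (mod 361)
119^2 ≡ 82 (mod 361)
119^3 ≡ 11 (mod 361)
119^6 ≡ 121 (mod 361)
119^9 ≡ 248 (mod 361)
119^18 ≡ 134 (mod 361)
119^19 ≡ 62 (mod 361)
119^38 ≡ 234 (mod 361)
119^57 ≡ 68 (mod 361)
119^114 ≡ 292 (mod 361)
119^171 ≡ 1 (mod 361) ✓
The order of 119 is 171, so the subgroup it generates has 171 elements.
[(Z/361Z)^× : ⟨119⟩] = 342/171 = 2.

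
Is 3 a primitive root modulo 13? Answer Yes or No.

φ(13) = 13 − 1 = 12 = 2^2 · 3.
An element g generates (Z/13Z)^× iff g^(12/q) ≢ 1 (mod 13) for each prime q ∈ {2, 3}.
3^6 ≡ 1 (mod 13)  [q = 2: ≡ 1 ✗]
3^4 ≡ 3 (mod 13)  [q = 3: ≢ 1 ✓]
Since 3^6 ≡ 1, the order of 3 divides 6 < 12, so 3 is not a primitive root.

No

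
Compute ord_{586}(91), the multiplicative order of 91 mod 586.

73

The order of 91 must divide φ(586) = φ(2)·φ(293) = 1·292 = 292 = 2^2 · 73.
Divisors of 292: 1, 2, 4, 73, 146, 292.
Check 91^d mod 586 for each divisor in increasing order:
91^1 ≡ 91 (mod 586)
91^2 ≡ 77 (mod 586)
91^4 ≡ 69 (mod 586)
91^73 ≡ 1 (mod 586) ✓
Therefore the multiplicative order of 91 modulo 586 is 73.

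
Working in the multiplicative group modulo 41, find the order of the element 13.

40

By Lagrange's theorem, ord_41(13) divides φ(41) = 41 − 1 = 40 = 2^3 · 5.
Divisors of 40: 1, 2, 4, 5, 8, 10, 20, 40.
Compute 13^d (mod 41) for the divisors d until we hit 1:
13^1 ≡ 13 (mod 41)
13^2 ≡ 5 (mod 41)
13^4 ≡ 25 (mod 41)
13^5 ≡ 38 (mod 41)
13^8 ≡ 10 (mod 41)
13^10 ≡ 9 (mod 41)
13^20 ≡ 40 (mod 41)
13^40 ≡ 1 (mod 41) ✓
Therefore the multiplicative order of 13 modulo 41 is 40.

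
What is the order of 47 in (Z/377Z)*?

28

The order of 47 must divide φ(377) = φ(13·29) = (13−1)·(29−1) = 12·28 = 336 = 2^4 · 3 · 7.
Divisors of 336: 1, 2, 3, 4, 6, 7, 8, 12, 14, 16, 21, 24, 28, 42, 48, 56, 84, 112, 168, 336.
Test each divisor d:
47^1 ≡ 47
47^2 ≡ 324
47^3 ≡ 148
47^4 ≡ 170
47^6 ≡ 38
47^7 ≡ 278
47^8 ≡ 248
47^12 ≡ 313
47^14 ≡ 376
47^16 ≡ 53
47^21 ≡ 99
47^24 ≡ 326
47^28 ≡ 1
So ord_377(47) = 28.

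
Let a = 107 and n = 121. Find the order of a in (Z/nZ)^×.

The order of 107 must divide φ(121) = φ(11^2) = 11·(11−1) = 110 = 2 · 5 · 11.
Divisors of 110: 1, 2, 5, 10, 11, 22, 55, 110.
Test each divisor d:
107^1 ≡ 107
107^2 ≡ 75
107^5 ≡ 21
107^10 ≡ 78
107^11 ≡ 118
107^22 ≡ 9
107^55 ≡ 120
107^110 ≡ 1
Hence ord(107) = 110.

110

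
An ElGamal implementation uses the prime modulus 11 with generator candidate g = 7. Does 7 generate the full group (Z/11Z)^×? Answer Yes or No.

Yes

φ(11) = 11 − 1 = 10 = 2 · 5.
7 is a primitive root mod 11 iff 7^(φ(11)/q) ≢ 1 for every prime q | φ(11), i.e. q ∈ {2, 5}.
7^5 ≡ 10 (mod 11)  [q = 2: ≢ 1 ✓]
7^2 ≡ 5 (mod 11)  [q = 5: ≢ 1 ✓]
Every test exponent gives a nontrivial residue, hence 7 generates the full group.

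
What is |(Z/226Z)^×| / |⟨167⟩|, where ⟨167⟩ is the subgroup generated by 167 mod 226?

By Lagrange's theorem, ord_226(167) divides φ(226) = φ(2)·φ(113) = 1·112 = 112 = 2^4 · 7.
Divisors of 112: 1, 2, 4, 7, 8, 14, 16, 28, 56, 112.
Evaluate successive powers at the divisors of 112:
167^1 ≡ 167
167^2 ≡ 91
167^4 ≡ 145
167^7 ≡ 65
167^8 ≡ 7
167^14 ≡ 157
167^16 ≡ 49
167^28 ≡ 15
167^56 ≡ 225
167^112 ≡ 1
So ord_226(167) = 112, hence |⟨167⟩| = 112.
The index is φ(226) / ord(167) = 112 / 112 = 1.

1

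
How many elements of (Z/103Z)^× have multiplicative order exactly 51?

φ(103) = 103 − 1 = 102 = 2 · 3 · 17.
(Z/103Z)^× is cyclic (|G| = 102); a cyclic group of order m has exactly φ(d) elements of each order d | m, and none otherwise.
51 = 3 · 17 divides 102, and φ(51) = 32.

32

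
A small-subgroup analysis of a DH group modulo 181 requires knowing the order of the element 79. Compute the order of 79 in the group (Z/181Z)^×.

By Lagrange's theorem, ord_181(79) divides φ(181) = 181 − 1 = 180 = 2^2 · 3^2 · 5.
Divisors of 180: 1, 2, 3, 4, 5, 6, 9, 10, 12, 15, 18, 20, 30, 36, 45, 60, 90, 180.
Compute 79^d (mod 181) for the divisors d until we hit 1:
79^1 ≡ 79 (mod 181)
79^2 ≡ 87 (mod 181)
79^3 ≡ 176 (mod 181)
79^4 ≡ 148 (mod 181)
79^5 ≡ 108 (mod 181)
79^6 ≡ 25 (mod 181)
79^9 ≡ 56 (mod 181)
79^10 ≡ 80 (mod 181)
79^12 ≡ 82 (mod 181)
79^15 ≡ 133 (mod 181)
79^18 ≡ 59 (mod 181)
79^20 ≡ 65 (mod 181)
79^30 ≡ 132 (mod 181)
79^36 ≡ 42 (mod 181)
79^45 ≡ 180 (mod 181)
79^60 ≡ 48 (mod 181)
79^90 ≡ 1 (mod 181) ✓
The smallest such exponent is 90, so the order of 79 is 90.

90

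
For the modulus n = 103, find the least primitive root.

φ(103) = 103 − 1 = 102 = 2 · 3 · 17.
Test candidates g = 2, 3, … against the prime factors q ∈ {2, 3, 17} of φ(103): g is a generator iff g^(102/q) ≢ 1 for every such q.
g = 2: 2^51 ≡ 1 — hits 1, so not a primitive root.
g = 3: 3^51 ≡ 102; 3^34 ≡ 1 — hits 1, so not a primitive root.
g = 4: 4^51 ≡ 1 — hits 1, so not a primitive root.
g = 5: 5^51 ≡ 102; 5^34 ≡ 56; 5^6 ≡ 72 — none is 1, so 5 is a primitive root.
So 5 is the smallest generator of (Z/103Z)^×.

5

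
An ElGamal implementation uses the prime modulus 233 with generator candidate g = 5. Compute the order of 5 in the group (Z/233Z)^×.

Since 5 ∈ (Z/233Z)^×, its order divides φ(233) = 233 − 1 = 232 = 2^3 · 29.
Divisors of 232: 1, 2, 4, 8, 29, 58, 116, 232.
Test each divisor d:
5^1 ≡ 5
5^2 ≡ 25
5^4 ≡ 159
5^8 ≡ 117
5^29 ≡ 12
5^58 ≡ 144
5^116 ≡ 232
5^232 ≡ 1
So ord_233(5) = 232.

232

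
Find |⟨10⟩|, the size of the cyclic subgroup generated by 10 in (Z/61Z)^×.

60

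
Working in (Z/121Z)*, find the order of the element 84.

By Lagrange's theorem, ord_121(84) divides φ(121) = φ(11^2) = 11·(11−1) = 110 = 2 · 5 · 11.
Divisors of 110: 1, 2, 5, 10, 11, 22, 55, 110.
Evaluate successive powers at the divisors of 110:
84^1 ≡ 84
84^2 ≡ 38
84^5 ≡ 54
84^10 ≡ 12
84^11 ≡ 40
84^22 ≡ 27
84^55 ≡ 120
84^110 ≡ 1
Therefore the multiplicative order of 84 modulo 121 is 110.

110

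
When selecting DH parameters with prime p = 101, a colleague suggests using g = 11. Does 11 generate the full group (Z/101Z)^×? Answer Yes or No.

Yes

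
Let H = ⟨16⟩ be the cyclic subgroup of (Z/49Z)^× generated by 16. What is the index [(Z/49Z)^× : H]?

The order of 16 must divide φ(49) = φ(7^2) = 7·(7−1) = 42 = 2 · 3 · 7.
Divisors of 42: 1, 2, 3, 6, 7, 14, 21, 42.
Compute 16^d (mod 49) for the divisors d until we hit 1:
16^1 ≡ 16 (mod 49)
16^2 ≡ 11 (mod 49)
16^3 ≡ 29 (mod 49)
16^6 ≡ 8 (mod 49)
16^7 ≡ 30 (mod 49)
16^14 ≡ 18 (mod 49)
16^21 ≡ 1 (mod 49) ✓
Thus |⟨16⟩| = ord(16) = 21.
Index = |(Z/49Z)^×| / |⟨16⟩| = 42 / 21 = 2.

2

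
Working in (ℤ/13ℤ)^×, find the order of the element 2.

12

By Lagrange's theorem, ord_13(2) divides φ(13) = 13 − 1 = 12 = 2^2 · 3.
Divisors of 12: 1, 2, 3, 4, 6, 12.
Evaluate successive powers at the divisors of 12:
2^1 ≡ 2
2^2 ≡ 4
2^3 ≡ 8
2^4 ≡ 3
2^6 ≡ 12
2^12 ≡ 1
Therefore the multiplicative order of 2 modulo 13 is 12.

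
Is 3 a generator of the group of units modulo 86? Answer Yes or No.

Yes

φ(86) = φ(2)·φ(43) = 1·42 = 42 = 2 · 3 · 7.
An element g generates (Z/86Z)^× iff g^(42/q) ≢ 1 (mod 86) for each prime q ∈ {2, 3, 7}.
3^21 ≡ 85 (mod 86)  [q = 2: ≢ 1 ✓]
3^14 ≡ 79 (mod 86)  [q = 3: ≢ 1 ✓]
3^6 ≡ 41 (mod 86)  [q = 7: ≢ 1 ✓]
All checks pass, so 3 has order 42 and is a primitive root modulo 86.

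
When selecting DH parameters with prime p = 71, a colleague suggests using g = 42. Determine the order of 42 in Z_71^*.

70

By Lagrange's theorem, ord_71(42) divides φ(71) = 71 − 1 = 70 = 2 · 5 · 7.
Divisors of 70: 1, 2, 5, 7, 10, 14, 35, 70.
Compute 42^d (mod 71) for the divisors d until we hit 1:
42^1 ≡ 42
42^2 ≡ 60
42^5 ≡ 41
42^7 ≡ 46
42^10 ≡ 48
42^14 ≡ 57
42^35 ≡ 70
42^70 ≡ 1
So ord_71(42) = 70.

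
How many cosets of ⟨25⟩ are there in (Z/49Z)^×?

2

By Lagrange's theorem, ord_49(25) divides φ(49) = φ(7^2) = 7·(7−1) = 42 = 2 · 3 · 7.
Divisors of 42: 1, 2, 3, 6, 7, 14, 21, 42.
Test each divisor d:
25^1 ≡ 25 (mod 49)
25^2 ≡ 37 (mod 49)
25^3 ≡ 43 (mod 49)
25^6 ≡ 36 (mod 49)
25^7 ≡ 18 (mod 49)
25^14 ≡ 30 (mod 49)
25^21 ≡ 1 (mod 49) ✓
So ord_49(25) = 21, hence |⟨25⟩| = 21.
[(Z/49Z)^× : ⟨25⟩] = 42/21 = 2.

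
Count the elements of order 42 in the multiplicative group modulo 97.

φ(97) = 97 − 1 = 96 = 2^5 · 3.
Since (Z/97Z)^× is cyclic of order 96, the number of elements of order d is φ(d) when d | 96 and 0 otherwise.
42 does not divide 96, so no element of (Z/97Z)^× has order 42.

0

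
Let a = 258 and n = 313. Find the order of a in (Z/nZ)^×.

312

The order of 258 must divide φ(313) = 313 − 1 = 312 = 2^3 · 3 · 13.
Divisors of 312: 1, 2, 3, 4, 6, 8, 12, 13, 24, 26, 39, 52, 78, 104, 156, 312.
Test each divisor d:
258^1 ≡ 258
258^2 ≡ 208
258^3 ≡ 141
258^4 ≡ 70
258^6 ≡ 162
258^8 ≡ 205
258^12 ≡ 265
258^13 ≡ 136
258^24 ≡ 113
258^26 ≡ 29
258^39 ≡ 188
258^52 ≡ 215
258^78 ≡ 288
258^104 ≡ 214
258^156 ≡ 312
258^312 ≡ 1
The smallest such exponent is 312, so the order of 258 is 312.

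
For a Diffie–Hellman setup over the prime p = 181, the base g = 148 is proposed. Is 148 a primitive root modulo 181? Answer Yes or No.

No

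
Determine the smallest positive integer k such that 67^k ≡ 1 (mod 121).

By Lagrange's theorem, ord_121(67) divides φ(121) = φ(11^2) = 11·(11−1) = 110 = 2 · 5 · 11.
Divisors of 110: 1, 2, 5, 10, 11, 22, 55, 110.
Evaluate successive powers at the divisors of 110:
67^1 ≡ 67 (mod 121)
67^2 ≡ 12 (mod 121)
67^5 ≡ 89 (mod 121)
67^10 ≡ 56 (mod 121)
67^11 ≡ 1 (mod 121) ✓
Therefore the multiplicative order of 67 modulo 121 is 11.

11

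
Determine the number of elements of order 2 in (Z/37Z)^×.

1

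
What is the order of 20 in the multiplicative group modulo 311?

31

By Lagrange's theorem, ord_311(20) divides φ(311) = 311 − 1 = 310 = 2 · 5 · 31.
Divisors of 310: 1, 2, 5, 10, 31, 62, 155, 310.
Evaluate successive powers at the divisors of 310:
20^1 ≡ 20 (mod 311)
20^2 ≡ 89 (mod 311)
20^5 ≡ 121 (mod 311)
20^10 ≡ 24 (mod 311)
20^31 ≡ 1 (mod 311) ✓
The smallest such exponent is 31, so the order of 20 is 31.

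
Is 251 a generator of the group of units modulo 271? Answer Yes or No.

Yes

φ(271) = 271 − 1 = 270 = 2 · 3^3 · 5.
An element g generates (Z/271Z)^× iff g^(270/q) ≢ 1 (mod 271) for each prime q ∈ {2, 3, 5}.
251^135 ≡ 270 (mod 271)  [q = 2: ≢ 1 ✓]
251^90 ≡ 242 (mod 271)  [q = 3: ≢ 1 ✓]
251^54 ≡ 187 (mod 271)  [q = 5: ≢ 1 ✓]
All checks pass, so 251 has order 270 and is a primitive root modulo 271.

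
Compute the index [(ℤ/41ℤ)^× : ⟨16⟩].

8

Since 16 ∈ (Z/41Z)^×, its order divides φ(41) = 41 − 1 = 40 = 2^3 · 5.
Divisors of 40: 1, 2, 4, 5, 8, 10, 20, 40.
Evaluate successive powers at the divisors of 40:
16^1 ≡ 16 (mod 41)
16^2 ≡ 10 (mod 41)
16^4 ≡ 18 (mod 41)
16^5 ≡ 1 (mod 41) ✓
Thus |⟨16⟩| = ord(16) = 5.
The index is φ(41) / ord(16) = 40 / 5 = 8.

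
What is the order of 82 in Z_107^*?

106

The order of 82 must divide φ(107) = 107 − 1 = 106 = 2 · 53.
Divisors of 106: 1, 2, 53, 106.
Compute 82^d (mod 107) for the divisors d until we hit 1:
82^1 ≡ 82
82^2 ≡ 90
82^53 ≡ 106
82^106 ≡ 1
The smallest such exponent is 106, so the order of 82 is 106.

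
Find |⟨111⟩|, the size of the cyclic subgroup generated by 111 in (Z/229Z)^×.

57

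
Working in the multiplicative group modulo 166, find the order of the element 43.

The order of 43 must divide φ(166) = φ(2)·φ(83) = 1·82 = 82 = 2 · 41.
Divisors of 82: 1, 2, 41, 82.
Evaluate successive powers at the divisors of 82:
43^1 ≡ 43
43^2 ≡ 23
43^41 ≡ 165
43^82 ≡ 1
So ord_166(43) = 82.

82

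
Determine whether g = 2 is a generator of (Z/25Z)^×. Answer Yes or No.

Yes

φ(25) = φ(5^2) = 5·(5−1) = 20 = 2^2 · 5.
It suffices to check that the order of 2 is not a proper divisor of 20: compute 2^(20/q) for q ∈ {2, 5}.
2^10 ≡ 24 (mod 25)  [q = 2: ≢ 1 ✓]
2^4 ≡ 16 (mod 25)  [q = 5: ≢ 1 ✓]
None equal 1, so ord_25(2) = 20: 2 is a primitive root.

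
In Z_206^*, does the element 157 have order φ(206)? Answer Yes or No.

Yes

φ(206) = φ(2)·φ(103) = 1·102 = 102 = 2 · 3 · 17.
It suffices to check that the order of 157 is not a proper divisor of 102: compute 157^(102/q) for q ∈ {2, 3, 17}.
157^51 ≡ 205 (mod 206)  [q = 2: ≢ 1 ✓]
157^34 ≡ 149 (mod 206)  [q = 3: ≢ 1 ✓]
157^6 ≡ 117 (mod 206)  [q = 17: ≢ 1 ✓]
None equal 1, so ord_206(157) = 102: 157 is a primitive root.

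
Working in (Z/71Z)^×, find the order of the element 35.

Since 35 ∈ (Z/71Z)^×, its order divides φ(71) = 71 − 1 = 70 = 2 · 5 · 7.
Divisors of 70: 1, 2, 5, 7, 10, 14, 35, 70.
Evaluate successive powers at the divisors of 70:
35^1 ≡ 35 (mod 71)
35^2 ≡ 18 (mod 71)
35^5 ≡ 51 (mod 71)
35^7 ≡ 66 (mod 71)
35^10 ≡ 45 (mod 71)
35^14 ≡ 25 (mod 71)
35^35 ≡ 70 (mod 71)
35^70 ≡ 1 (mod 71) ✓
Therefore the multiplicative order of 35 modulo 71 is 70.

70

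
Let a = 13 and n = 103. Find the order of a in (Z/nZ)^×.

Since 13 ∈ (Z/103Z)^×, its order divides φ(103) = 103 − 1 = 102 = 2 · 3 · 17.
Divisors of 102: 1, 2, 3, 6, 17, 34, 51, 102.
Check 13^d mod 103 for each divisor in increasing order:
13^1 ≡ 13 (mod 103)
13^2 ≡ 66 (mod 103)
13^3 ≡ 34 (mod 103)
13^6 ≡ 23 (mod 103)
13^17 ≡ 1 (mod 103) ✓
Therefore the multiplicative order of 13 modulo 103 is 17.

17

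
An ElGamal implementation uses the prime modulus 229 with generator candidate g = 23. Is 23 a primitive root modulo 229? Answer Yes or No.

φ(229) = 229 − 1 = 228 = 2^2 · 3 · 19.
Test 23^(228/q) mod 229 for each prime factor q of 228:
23^114 ≡ 228 (mod 229)  [q = 2: ≢ 1 ✓]
23^76 ≡ 134 (mod 229)  [q = 3: ≢ 1 ✓]
23^12 ≡ 27 (mod 229)  [q = 19: ≢ 1 ✓]
Every test exponent gives a nontrivial residue, hence 23 generates the full group.

Yes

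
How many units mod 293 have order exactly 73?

72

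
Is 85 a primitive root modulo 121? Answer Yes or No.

Yes

φ(121) = φ(11^2) = 11·(11−1) = 110 = 2 · 5 · 11.
It suffices to check that the order of 85 is not a proper divisor of 110: compute 85^(110/q) for q ∈ {2, 5, 11}.
85^55 ≡ 120 (mod 121)  [q = 2: ≢ 1 ✓]
85^22 ≡ 9 (mod 121)  [q = 5: ≢ 1 ✓]
85^10 ≡ 111 (mod 121)  [q = 11: ≢ 1 ✓]
All checks pass, so 85 has order 110 and is a primitive root modulo 121.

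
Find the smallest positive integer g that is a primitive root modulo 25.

2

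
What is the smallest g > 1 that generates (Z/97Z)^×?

5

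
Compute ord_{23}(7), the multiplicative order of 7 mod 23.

By Lagrange's theorem, ord_23(7) divides φ(23) = 23 − 1 = 22 = 2 · 11.
Divisors of 22: 1, 2, 11, 22.
Test each divisor d:
7^1 ≡ 7 (mod 23)
7^2 ≡ 3 (mod 23)
7^11 ≡ 22 (mod 23)
7^22 ≡ 1 (mod 23) ✓
Therefore the multiplicative order of 7 modulo 23 is 22.

22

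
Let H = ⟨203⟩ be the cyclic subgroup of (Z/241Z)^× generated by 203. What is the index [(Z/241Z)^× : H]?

5

ord(203) | φ(241) = 241 − 1 = 240 = 2^4 · 3 · 5.
Divisors of 240: 1, 2, 3, 4, 5, 6, 8, 10, 12, 15, 16, 20, 24, 30, 40, 48, 60, 80, 120, 240.
Compute 203^d (mod 241) for the divisors d until we hit 1:
203^1 ≡ 203 (mod 241)
203^2 ≡ 239 (mod 241)
203^3 ≡ 76 (mod 241)
203^4 ≡ 4 (mod 241)
203^5 ≡ 89 (mod 241)
203^6 ≡ 233 (mod 241)
203^8 ≡ 16 (mod 241)
203^10 ≡ 209 (mod 241)
203^12 ≡ 64 (mod 241)
203^15 ≡ 44 (mod 241)
203^16 ≡ 15 (mod 241)
203^20 ≡ 60 (mod 241)
203^24 ≡ 240 (mod 241)
203^30 ≡ 8 (mod 241)
203^40 ≡ 226 (mod 241)
203^48 ≡ 1 (mod 241) ✓
The order of 203 is 48, so the subgroup it generates has 48 elements.
[(Z/241Z)^× : ⟨203⟩] = 240/48 = 5.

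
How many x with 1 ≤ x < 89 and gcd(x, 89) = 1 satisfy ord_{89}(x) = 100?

0

φ(89) = 89 − 1 = 88 = 2^3 · 11.
(Z/89Z)^× is cyclic (|G| = 88); a cyclic group of order m has exactly φ(d) elements of each order d | m, and none otherwise.
Since 100 ∤ 88, the count is 0.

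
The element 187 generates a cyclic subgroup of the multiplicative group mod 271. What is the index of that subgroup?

54

The order of 187 must divide φ(271) = 271 − 1 = 270 = 2 · 3^3 · 5.
Divisors of 270: 1, 2, 3, 5, 6, 9, 10, 15, 18, 27, 30, 45, 54, 90, 135, 270.
Check 187^d mod 271 for each divisor in increasing order:
187^1 ≡ 187 (mod 271)
187^2 ≡ 10 (mod 271)
187^3 ≡ 244 (mod 271)
187^5 ≡ 1 (mod 271) ✓
So ord_271(187) = 5, hence |⟨187⟩| = 5.
[(Z/271Z)^× : ⟨187⟩] = 270/5 = 54.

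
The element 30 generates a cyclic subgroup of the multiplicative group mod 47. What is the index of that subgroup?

1

Since 30 ∈ (Z/47Z)^×, its order divides φ(47) = 47 − 1 = 46 = 2 · 23.
Divisors of 46: 1, 2, 23, 46.
Test each divisor d:
30^1 ≡ 30
30^2 ≡ 7
30^23 ≡ 46
30^46 ≡ 1
The order of 30 is 46, so the subgroup it generates has 46 elements.
Index = |(Z/47Z)^×| / |⟨30⟩| = 46 / 46 = 1.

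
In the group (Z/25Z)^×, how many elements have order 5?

4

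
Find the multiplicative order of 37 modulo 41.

Since 37 ∈ (Z/41Z)^×, its order divides φ(41) = 41 − 1 = 40 = 2^3 · 5.
Divisors of 40: 1, 2, 4, 5, 8, 10, 20, 40.
Evaluate successive powers at the divisors of 40:
37^1 ≡ 37 (mod 41)
37^2 ≡ 16 (mod 41)
37^4 ≡ 10 (mod 41)
37^5 ≡ 1 (mod 41) ✓
Hence ord(37) = 5.

5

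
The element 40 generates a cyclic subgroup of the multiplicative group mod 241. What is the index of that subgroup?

12

ord(40) | φ(241) = 241 − 1 = 240 = 2^4 · 3 · 5.
Divisors of 240: 1, 2, 3, 4, 5, 6, 8, 10, 12, 15, 16, 20, 24, 30, 40, 48, 60, 80, 120, 240.
Check 40^d mod 241 for each divisor in increasing order:
40^1 ≡ 40 (mod 241)
40^2 ≡ 154 (mod 241)
40^3 ≡ 135 (mod 241)
40^4 ≡ 98 (mod 241)
40^5 ≡ 64 (mod 241)
40^6 ≡ 150 (mod 241)
40^8 ≡ 205 (mod 241)
40^10 ≡ 240 (mod 241)
40^12 ≡ 87 (mod 241)
40^15 ≡ 177 (mod 241)
40^16 ≡ 91 (mod 241)
40^20 ≡ 1 (mod 241) ✓
So ord_241(40) = 20, hence |⟨40⟩| = 20.
[(Z/241Z)^× : ⟨40⟩] = 240/20 = 12.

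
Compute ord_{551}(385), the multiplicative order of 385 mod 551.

Since 385 ∈ (Z/551Z)^×, its order divides φ(551) = φ(19·29) = (19−1)·(29−1) = 18·28 = 504 = 2^3 · 3^2 · 7.
Divisors of 504: 1, 2, 3, 4, 6, 7, 8, 9, 12, 14, 18, 21, 24, 28, 36, 42, 56, 63, 72, 84, 126, 168, 252, 504.
Compute 385^d (mod 551) for the divisors d until we hit 1:
385^1 ≡ 385 (mod 551)
385^2 ≡ 6 (mod 551)
385^3 ≡ 106 (mod 551)
385^4 ≡ 36 (mod 551)
385^6 ≡ 216 (mod 551)
385^7 ≡ 510 (mod 551)
385^8 ≡ 194 (mod 551)
385^9 ≡ 305 (mod 551)
385^12 ≡ 372 (mod 551)
385^14 ≡ 28 (mod 551)
385^18 ≡ 457 (mod 551)
385^21 ≡ 505 (mod 551)
385^24 ≡ 83 (mod 551)
385^28 ≡ 233 (mod 551)
385^36 ≡ 20 (mod 551)
385^42 ≡ 463 (mod 551)
385^56 ≡ 291 (mod 551)
385^63 ≡ 191 (mod 551)
385^72 ≡ 400 (mod 551)
385^84 ≡ 30 (mod 551)
385^126 ≡ 115 (mod 551)
385^168 ≡ 349 (mod 551)
385^252 ≡ 1 (mod 551) ✓
Therefore the multiplicative order of 385 modulo 551 is 252.

252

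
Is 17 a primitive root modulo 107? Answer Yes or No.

φ(107) = 107 − 1 = 106 = 2 · 53.
17 is a primitive root mod 107 iff 17^(φ(107)/q) ≢ 1 for every prime q | φ(107), i.e. q ∈ {2, 53}.
17^53 ≡ 106 (mod 107)  [q = 2: ≢ 1 ✓]
17^2 ≡ 75 (mod 107)  [q = 53: ≢ 1 ✓]
All checks pass, so 17 has order 106 and is a primitive root modulo 107.

Yes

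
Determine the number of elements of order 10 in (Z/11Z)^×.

4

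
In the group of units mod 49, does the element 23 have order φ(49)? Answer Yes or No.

No

φ(49) = φ(7^2) = 7·(7−1) = 42 = 2 · 3 · 7.
An element g generates (Z/49Z)^× iff g^(42/q) ≢ 1 (mod 49) for each prime q ∈ {2, 3, 7}.
23^21 ≡ 1 (mod 49)  [q = 2: ≡ 1 ✗]
23^14 ≡ 18 (mod 49)  [q = 3: ≢ 1 ✓]
23^6 ≡ 29 (mod 49)  [q = 7: ≢ 1 ✓]
The check at q = 2 fails, so 23 generates a proper subgroup.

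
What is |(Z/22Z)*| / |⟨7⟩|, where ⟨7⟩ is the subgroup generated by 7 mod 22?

1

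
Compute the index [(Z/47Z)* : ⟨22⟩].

1

The order of 22 must divide φ(47) = 47 − 1 = 46 = 2 · 23.
Divisors of 46: 1, 2, 23, 46.
Test each divisor d:
22^1 ≡ 22
22^2 ≡ 14
22^23 ≡ 46
22^46 ≡ 1
So ord_47(22) = 46, hence |⟨22⟩| = 46.
[(Z/47Z)^× : ⟨22⟩] = 46/46 = 1.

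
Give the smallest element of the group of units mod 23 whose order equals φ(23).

5

φ(23) = 23 − 1 = 22 = 2 · 11.
Test candidates g = 2, 3, … against the prime factors q ∈ {2, 11} of φ(23): g is a generator iff g^(22/q) ≢ 1 for every such q.
g = 2: 2^11 ≡ 1 — hits 1, so not a primitive root.
g = 3: 3^11 ≡ 1 — hits 1, so not a primitive root.
g = 4: 4^11 ≡ 1 — hits 1, so not a primitive root.
g = 5: 5^11 ≡ 22; 5^2 ≡ 2 — none is 1, so 5 is a primitive root.
Hence the least primitive root of 23 is 5.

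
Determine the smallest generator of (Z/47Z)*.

5

φ(47) = 47 − 1 = 46 = 2 · 23.
Test candidates g = 2, 3, … against the prime factors q ∈ {2, 23} of φ(47): g is a generator iff g^(46/q) ≢ 1 for every such q.
g = 2: 2^23 ≡ 1 — hits 1, so not a primitive root.
g = 3: 3^23 ≡ 1 — hits 1, so not a primitive root.
g = 4: 4^23 ≡ 1 — hits 1, so not a primitive root.
g = 5: 5^23 ≡ 46; 5^2 ≡ 25 — none is 1, so 5 is a primitive root.
The smallest primitive root modulo 47 is 5.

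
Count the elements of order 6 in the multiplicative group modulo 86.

2

φ(86) = φ(2)·φ(43) = 1·42 = 42 = 2 · 3 · 7.
(Z/86Z)^× is cyclic (|G| = 42); a cyclic group of order m has exactly φ(d) elements of each order d | m, and none otherwise.
6 = 2 · 3 divides 42, and φ(6) = 2.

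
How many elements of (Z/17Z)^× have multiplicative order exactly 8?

4

φ(17) = 17 − 1 = 16 = 2^4.
In a cyclic group of order 16, there are φ(d) elements of order d for each divisor d of 16, and zero for non-divisors.
8 = 2^3 divides 16, and φ(8) = 4.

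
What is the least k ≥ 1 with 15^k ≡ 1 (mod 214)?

106

Since 15 ∈ (Z/214Z)^×, its order divides φ(214) = φ(2)·φ(107) = 1·106 = 106 = 2 · 53.
Divisors of 106: 1, 2, 53, 106.
Check 15^d mod 214 for each divisor in increasing order:
15^1 ≡ 15 (mod 214)
15^2 ≡ 11 (mod 214)
15^53 ≡ 213 (mod 214)
15^106 ≡ 1 (mod 214) ✓
Hence ord(15) = 106.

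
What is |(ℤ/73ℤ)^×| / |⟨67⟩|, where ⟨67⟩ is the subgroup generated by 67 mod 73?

2

ord(67) | φ(73) = 73 − 1 = 72 = 2^3 · 3^2.
Divisors of 72: 1, 2, 3, 4, 6, 8, 9, 12, 18, 24, 36, 72.
Evaluate successive powers at the divisors of 72:
67^1 ≡ 67 (mod 73)
67^2 ≡ 36 (mod 73)
67^3 ≡ 3 (mod 73)
67^4 ≡ 55 (mod 73)
67^6 ≡ 9 (mod 73)
67^8 ≡ 32 (mod 73)
67^9 ≡ 27 (mod 73)
67^12 ≡ 8 (mod 73)
67^18 ≡ 72 (mod 73)
67^24 ≡ 64 (mod 73)
67^36 ≡ 1 (mod 73) ✓
So ord_73(67) = 36, hence |⟨67⟩| = 36.
The index is φ(73) / ord(67) = 72 / 36 = 2.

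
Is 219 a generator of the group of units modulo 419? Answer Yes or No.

No

φ(419) = 419 − 1 = 418 = 2 · 11 · 19.
An element g generates (Z/419Z)^× iff g^(418/q) ≢ 1 (mod 419) for each prime q ∈ {2, 11, 19}.
219^209 ≡ 1 (mod 419)  [q = 2: ≡ 1 ✗]
219^38 ≡ 13 (mod 419)  [q = 11: ≢ 1 ✓]
219^22 ≡ 248 (mod 419)  [q = 19: ≢ 1 ✓]
Since 219^209 ≡ 1, the order of 219 divides 209 < 418, so 219 is not a primitive root.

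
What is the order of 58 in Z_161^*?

The order of 58 must divide φ(161) = φ(7·23) = (7−1)·(23−1) = 6·22 = 132 = 2^2 · 3 · 11.
Divisors of 132: 1, 2, 3, 4, 6, 11, 12, 22, 33, 44, 66, 132.
Check 58^d mod 161 for each divisor in increasing order:
58^1 ≡ 58 (mod 161)
58^2 ≡ 144 (mod 161)
58^3 ≡ 141 (mod 161)
58^4 ≡ 128 (mod 161)
58^6 ≡ 78 (mod 161)
58^11 ≡ 116 (mod 161)
58^12 ≡ 127 (mod 161)
58^22 ≡ 93 (mod 161)
58^33 ≡ 1 (mod 161) ✓
The smallest such exponent is 33, so the order of 58 is 33.

33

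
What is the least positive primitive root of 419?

2

φ(419) = 419 − 1 = 418 = 2 · 11 · 19.
Test candidates g = 2, 3, … against the prime factors q ∈ {2, 11, 19} of φ(419): g is a generator iff g^(418/q) ≢ 1 for every such q.
g = 2: 2^209 ≡ 418; 2^38 ≡ 334; 2^22 ≡ 114 — none is 1, so 2 is a primitive root.
The smallest primitive root modulo 419 is 2.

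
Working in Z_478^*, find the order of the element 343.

By Lagrange's theorem, ord_478(343) divides φ(478) = φ(2)·φ(239) = 1·238 = 238 = 2 · 7 · 17.
Divisors of 238: 1, 2, 7, 14, 17, 34, 119, 238.
Evaluate successive powers at the divisors of 238:
343^1 ≡ 343
343^2 ≡ 61
343^7 ≡ 233
343^14 ≡ 275
343^17 ≡ 139
343^34 ≡ 201
343^119 ≡ 477
343^238 ≡ 1
Hence ord(343) = 238.

238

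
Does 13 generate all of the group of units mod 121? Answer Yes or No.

Yes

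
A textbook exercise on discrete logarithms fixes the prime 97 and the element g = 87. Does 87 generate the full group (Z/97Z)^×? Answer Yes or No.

φ(97) = 97 − 1 = 96 = 2^5 · 3.
An element g generates (Z/97Z)^× iff g^(96/q) ≢ 1 (mod 97) for each prime q ∈ {2, 3}.
87^48 ≡ 96 (mod 97)  [q = 2: ≢ 1 ✓]
87^32 ≡ 61 (mod 97)  [q = 3: ≢ 1 ✓]
All checks pass, so 87 has order 96 and is a primitive root modulo 97.

Yes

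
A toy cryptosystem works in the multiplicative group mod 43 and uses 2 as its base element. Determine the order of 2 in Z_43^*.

14

Since 2 ∈ (Z/43Z)^×, its order divides φ(43) = 43 − 1 = 42 = 2 · 3 · 7.
Divisors of 42: 1, 2, 3, 6, 7, 14, 21, 42.
Compute 2^d (mod 43) for the divisors d until we hit 1:
2^1 ≡ 2 (mod 43)
2^2 ≡ 4 (mod 43)
2^3 ≡ 8 (mod 43)
2^6 ≡ 21 (mod 43)
2^7 ≡ 42 (mod 43)
2^14 ≡ 1 (mod 43) ✓
Hence ord(2) = 14.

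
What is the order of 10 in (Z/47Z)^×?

46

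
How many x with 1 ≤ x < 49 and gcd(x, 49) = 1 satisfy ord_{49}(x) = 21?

φ(49) = φ(7^2) = 7·(7−1) = 42 = 2 · 3 · 7.
In a cyclic group of order 42, there are φ(d) elements of order d for each divisor d of 42, and zero for non-divisors.
21 = 3 · 7 divides 42, and φ(21) = 12.

12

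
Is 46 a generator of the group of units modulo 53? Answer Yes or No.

φ(53) = 53 − 1 = 52 = 2^2 · 13.
46 is a primitive root mod 53 iff 46^(φ(53)/q) ≢ 1 for every prime q | φ(53), i.e. q ∈ {2, 13}.
46^26 ≡ 1 (mod 53)  [q = 2: ≡ 1 ✗]
46^4 ≡ 16 (mod 53)  [q = 13: ≢ 1 ✓]
46^26 ≡ 1 shows ord(46) | 26, strictly less than φ(53); not a primitive root.

No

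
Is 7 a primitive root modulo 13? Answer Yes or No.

φ(13) = 13 − 1 = 12 = 2^2 · 3.
An element g generates (Z/13Z)^× iff g^(12/q) ≢ 1 (mod 13) for each prime q ∈ {2, 3}.
7^6 ≡ 12 (mod 13)  [q = 2: ≢ 1 ✓]
7^4 ≡ 9 (mod 13)  [q = 3: ≢ 1 ✓]
Every test exponent gives a nontrivial residue, hence 7 generates the full group.

Yes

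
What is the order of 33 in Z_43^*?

The order of 33 must divide φ(43) = 43 − 1 = 42 = 2 · 3 · 7.
Divisors of 42: 1, 2, 3, 6, 7, 14, 21, 42.
Test each divisor d:
33^1 ≡ 33 (mod 43)
33^2 ≡ 14 (mod 43)
33^3 ≡ 32 (mod 43)
33^6 ≡ 35 (mod 43)
33^7 ≡ 37 (mod 43)
33^14 ≡ 36 (mod 43)
33^21 ≡ 42 (mod 43)
33^42 ≡ 1 (mod 43) ✓
Therefore the multiplicative order of 33 modulo 43 is 42.

42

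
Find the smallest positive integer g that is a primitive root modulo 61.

2

φ(61) = 61 − 1 = 60 = 2^2 · 3 · 5.
Test candidates g = 2, 3, … against the prime factors q ∈ {2, 3, 5} of φ(61): g is a generator iff g^(60/q) ≢ 1 for every such q.
g = 2: 2^30 ≡ 60; 2^20 ≡ 47; 2^12 ≡ 9 — none is 1, so 2 is a primitive root.
The smallest primitive root modulo 61 is 2.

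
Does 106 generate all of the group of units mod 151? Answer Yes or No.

Yes

φ(151) = 151 − 1 = 150 = 2 · 3 · 5^2.
106 is a primitive root mod 151 iff 106^(φ(151)/q) ≢ 1 for every prime q | φ(151), i.e. q ∈ {2, 3, 5}.
106^75 ≡ 150 (mod 151)  [q = 2: ≢ 1 ✓]
106^50 ≡ 32 (mod 151)  [q = 3: ≢ 1 ✓]
106^30 ≡ 64 (mod 151)  [q = 5: ≢ 1 ✓]
None equal 1, so ord_151(106) = 150: 106 is a primitive root.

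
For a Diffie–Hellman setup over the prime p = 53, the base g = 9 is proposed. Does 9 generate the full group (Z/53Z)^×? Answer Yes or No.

No

φ(53) = 53 − 1 = 52 = 2^2 · 13.
9 is a primitive root mod 53 iff 9^(φ(53)/q) ≢ 1 for every prime q | φ(53), i.e. q ∈ {2, 13}.
9^26 ≡ 1 (mod 53)  [q = 2: ≡ 1 ✗]
9^4 ≡ 42 (mod 53)  [q = 13: ≢ 1 ✓]
9^26 ≡ 1 shows ord(9) | 26, strictly less than φ(53); not a primitive root.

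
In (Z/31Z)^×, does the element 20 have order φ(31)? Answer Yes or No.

φ(31) = 31 − 1 = 30 = 2 · 3 · 5.
It suffices to check that the order of 20 is not a proper divisor of 30: compute 20^(30/q) for q ∈ {2, 3, 5}.
20^15 ≡ 1 (mod 31)  [q = 2: ≡ 1 ✗]
20^10 ≡ 5 (mod 31)  [q = 3: ≢ 1 ✓]
20^6 ≡ 4 (mod 31)  [q = 5: ≢ 1 ✓]
Since 20^15 ≡ 1, the order of 20 divides 15 < 30, so 20 is not a primitive root.

No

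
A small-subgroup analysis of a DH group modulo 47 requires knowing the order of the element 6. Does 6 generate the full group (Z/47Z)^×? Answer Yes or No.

No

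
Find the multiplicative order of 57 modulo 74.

36

ord(57) | φ(74) = φ(2)·φ(37) = 1·36 = 36 = 2^2 · 3^2.
Divisors of 36: 1, 2, 3, 4, 6, 9, 12, 18, 36.
Test each divisor d:
57^1 ≡ 57 (mod 74)
57^2 ≡ 67 (mod 74)
57^3 ≡ 45 (mod 74)
57^4 ≡ 49 (mod 74)
57^6 ≡ 27 (mod 74)
57^9 ≡ 31 (mod 74)
57^12 ≡ 63 (mod 74)
57^18 ≡ 73 (mod 74)
57^36 ≡ 1 (mod 74) ✓
Hence ord(57) = 36.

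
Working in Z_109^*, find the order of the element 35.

27

By Lagrange's theorem, ord_109(35) divides φ(109) = 109 − 1 = 108 = 2^2 · 3^3.
Divisors of 108: 1, 2, 3, 4, 6, 9, 12, 18, 27, 36, 54, 108.
Check 35^d mod 109 for each divisor in increasing order:
35^1 ≡ 35 (mod 109)
35^2 ≡ 26 (mod 109)
35^3 ≡ 38 (mod 109)
35^4 ≡ 22 (mod 109)
35^6 ≡ 27 (mod 109)
35^9 ≡ 45 (mod 109)
35^12 ≡ 75 (mod 109)
35^18 ≡ 63 (mod 109)
35^27 ≡ 1 (mod 109) ✓
So ord_109(35) = 27.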